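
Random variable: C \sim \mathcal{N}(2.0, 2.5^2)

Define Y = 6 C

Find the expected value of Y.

For Y = 6C:
E[Y] = 6 * E[C]
E[C] = 2.0 = 2
E[Y] = 6 * 2 = 12

12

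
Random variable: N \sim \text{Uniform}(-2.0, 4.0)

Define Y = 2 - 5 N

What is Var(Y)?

For Y = aN + b: Var(Y) = a² * Var(N)
Var(N) = (4 + 2)^2/12 = 3
Var(Y) = (-5)² * 3 = 25 * 3 = 75

75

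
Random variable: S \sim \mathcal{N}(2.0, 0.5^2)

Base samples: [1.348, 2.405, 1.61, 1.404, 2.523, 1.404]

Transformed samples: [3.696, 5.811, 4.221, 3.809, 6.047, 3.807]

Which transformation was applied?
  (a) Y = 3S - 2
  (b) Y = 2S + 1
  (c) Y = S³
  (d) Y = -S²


Checking option (b) Y = 2S + 1:
  S = 1.348 -> Y = 3.696 ✓
  S = 2.405 -> Y = 5.811 ✓
  S = 1.61 -> Y = 4.221 ✓
All samples match this transformation.

(b) 2S + 1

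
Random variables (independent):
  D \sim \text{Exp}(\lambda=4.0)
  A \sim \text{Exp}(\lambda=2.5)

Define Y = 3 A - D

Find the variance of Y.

For independent RVs: Var(aX + bY) = a²Var(X) + b²Var(Y)
Var(D) = 0.0625
Var(A) = 0.16
Var(Y) = (-1)²*0.0625 + 3²*0.16
= 1*0.0625 + 9*0.16 = 1.5025

1.5025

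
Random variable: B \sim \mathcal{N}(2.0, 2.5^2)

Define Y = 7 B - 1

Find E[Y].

For Y = 7B - 1:
E[Y] = 7 * E[B] - 1
E[B] = 2.0 = 2
E[Y] = 7 * 2 - 1 = 13

13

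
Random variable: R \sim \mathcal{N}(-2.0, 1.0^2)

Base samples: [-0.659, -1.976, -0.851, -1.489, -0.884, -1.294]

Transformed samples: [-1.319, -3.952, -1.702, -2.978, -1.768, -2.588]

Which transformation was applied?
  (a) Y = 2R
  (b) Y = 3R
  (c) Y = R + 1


Checking option (a) Y = 2R:
  R = -0.659 -> Y = -1.319 ✓
  R = -1.976 -> Y = -3.952 ✓
  R = -0.851 -> Y = -1.702 ✓
All samples match this transformation.

(a) 2R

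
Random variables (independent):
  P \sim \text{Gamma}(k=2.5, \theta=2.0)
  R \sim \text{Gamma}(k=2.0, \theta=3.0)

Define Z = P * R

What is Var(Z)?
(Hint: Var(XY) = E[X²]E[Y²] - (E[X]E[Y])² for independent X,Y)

Var(XY) = E[X²]E[Y²] - (E[X]E[Y])²
E[P] = 5, Var(P) = 10
E[R] = 6, Var(R) = 18
E[P²] = 10 + 5² = 35
E[R²] = 18 + 6² = 54
Var(Z) = 35*54 - (5*6)²
= 1890 - 900 = 990

990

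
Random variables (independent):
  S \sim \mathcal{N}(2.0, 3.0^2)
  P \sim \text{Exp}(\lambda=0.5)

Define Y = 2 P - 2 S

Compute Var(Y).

For independent RVs: Var(aX + bY) = a²Var(X) + b²Var(Y)
Var(S) = 9
Var(P) = 4
Var(Y) = (-2)²*9 + 2²*4
= 4*9 + 4*4 = 52

52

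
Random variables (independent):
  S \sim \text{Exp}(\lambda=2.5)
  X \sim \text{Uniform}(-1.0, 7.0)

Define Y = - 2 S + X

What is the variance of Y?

For independent RVs: Var(aX + bY) = a²Var(X) + b²Var(Y)
Var(S) = 0.16
Var(X) = 5.3333333
Var(Y) = (-2)²*0.16 + 1²*5.3333333
= 4*0.16 + 1*5.3333333 = 5.9733333

5.9733333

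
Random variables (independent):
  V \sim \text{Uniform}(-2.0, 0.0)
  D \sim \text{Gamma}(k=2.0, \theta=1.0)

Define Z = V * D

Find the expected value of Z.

For independent RVs: E[XY] = E[X]*E[Y]
E[V] = -1
E[D] = 2
E[Z] = -1 * 2 = -2

-2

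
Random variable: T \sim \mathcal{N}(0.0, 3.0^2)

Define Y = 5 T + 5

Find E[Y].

For Y = 5T + 5:
E[Y] = 5 * E[T] + 5
E[T] = 0.0 = 0
E[Y] = 5 * 0 + 5 = 5

5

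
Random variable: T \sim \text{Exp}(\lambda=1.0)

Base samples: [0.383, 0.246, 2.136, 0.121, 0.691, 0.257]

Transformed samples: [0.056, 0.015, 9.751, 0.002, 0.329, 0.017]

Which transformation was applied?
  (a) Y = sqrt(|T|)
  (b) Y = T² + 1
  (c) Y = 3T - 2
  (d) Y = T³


Checking option (d) Y = T³:
  T = 0.383 -> Y = 0.056 ✓
  T = 0.246 -> Y = 0.015 ✓
  T = 2.136 -> Y = 9.751 ✓
All samples match this transformation.

(d) T³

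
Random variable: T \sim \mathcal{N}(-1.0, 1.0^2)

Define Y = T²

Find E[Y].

Using E[X²] = Var(X) + (E[X])²:
E[T] = -1
Var(T) = 1.0^2 = 1
E[T²] = 1 + (-1)² = 1 + 1 = 2

2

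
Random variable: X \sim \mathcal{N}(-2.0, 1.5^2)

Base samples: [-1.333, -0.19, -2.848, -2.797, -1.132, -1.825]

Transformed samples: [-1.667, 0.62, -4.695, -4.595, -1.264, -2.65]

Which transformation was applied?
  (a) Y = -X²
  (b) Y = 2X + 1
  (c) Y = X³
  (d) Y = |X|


Checking option (b) Y = 2X + 1:
  X = -1.333 -> Y = -1.667 ✓
  X = -0.19 -> Y = 0.62 ✓
  X = -2.848 -> Y = -4.695 ✓
All samples match this transformation.

(b) 2X + 1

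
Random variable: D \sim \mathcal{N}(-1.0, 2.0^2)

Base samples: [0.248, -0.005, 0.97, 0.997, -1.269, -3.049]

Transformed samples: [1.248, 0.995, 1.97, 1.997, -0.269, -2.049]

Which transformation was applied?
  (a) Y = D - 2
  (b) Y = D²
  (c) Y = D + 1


Checking option (c) Y = D + 1:
  D = 0.248 -> Y = 1.248 ✓
  D = -0.005 -> Y = 0.995 ✓
  D = 0.97 -> Y = 1.97 ✓
All samples match this transformation.

(c) D + 1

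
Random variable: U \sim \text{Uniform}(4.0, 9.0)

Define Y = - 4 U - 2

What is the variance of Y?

For Y = aU + b: Var(Y) = a² * Var(U)
Var(U) = (9 - 4)^2/12 = 2.0833333
Var(Y) = (-4)² * 2.0833333 = 16 * 2.0833333 = 33.333333

33.333333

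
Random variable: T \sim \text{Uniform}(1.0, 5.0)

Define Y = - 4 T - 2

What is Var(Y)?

For Y = aT + b: Var(Y) = a² * Var(T)
Var(T) = (5 - 1)^2/12 = 1.3333333
Var(Y) = (-4)² * 1.3333333 = 16 * 1.3333333 = 21.333333

21.333333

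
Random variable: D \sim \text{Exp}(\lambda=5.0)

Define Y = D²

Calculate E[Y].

E[D²] = Var(D) + (E[D])² = 0.04 + 0.04 = 0.08

0.08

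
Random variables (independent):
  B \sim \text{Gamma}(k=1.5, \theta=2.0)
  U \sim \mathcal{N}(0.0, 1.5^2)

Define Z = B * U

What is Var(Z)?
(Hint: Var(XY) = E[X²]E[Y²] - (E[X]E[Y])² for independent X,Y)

Var(XY) = E[X²]E[Y²] - (E[X]E[Y])²
E[B] = 3, Var(B) = 6
E[U] = 0, Var(U) = 2.25
E[B²] = 6 + 3² = 15
E[U²] = 2.25 + 0² = 2.25
Var(Z) = 15*2.25 - (3*0)²
= 33.75 - 0 = 33.75

33.75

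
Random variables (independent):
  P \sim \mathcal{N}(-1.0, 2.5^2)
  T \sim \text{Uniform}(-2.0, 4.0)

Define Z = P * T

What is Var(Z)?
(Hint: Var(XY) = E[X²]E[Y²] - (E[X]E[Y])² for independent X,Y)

Var(XY) = E[X²]E[Y²] - (E[X]E[Y])²
E[P] = -1, Var(P) = 6.25
E[T] = 1, Var(T) = 3
E[P²] = 6.25 + (-1)² = 7.25
E[T²] = 3 + 1² = 4
Var(Z) = 7.25*4 - (-1*1)²
= 29 - 1 = 28

28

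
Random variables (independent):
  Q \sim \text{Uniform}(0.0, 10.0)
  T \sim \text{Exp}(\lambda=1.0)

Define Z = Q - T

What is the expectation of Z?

E[Z] = 1*E[Q] - 1*E[T]
E[Q] = 5
E[T] = 1
E[Z] = 1*5 - 1*1 = 4

4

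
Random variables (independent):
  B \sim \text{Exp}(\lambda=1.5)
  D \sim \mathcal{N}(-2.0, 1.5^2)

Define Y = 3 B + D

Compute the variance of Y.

For independent RVs: Var(aX + bY) = a²Var(X) + b²Var(Y)
Var(B) = 0.44444444
Var(D) = 2.25
Var(Y) = 3²*0.44444444 + 1²*2.25
= 9*0.44444444 + 1*2.25 = 6.25

6.25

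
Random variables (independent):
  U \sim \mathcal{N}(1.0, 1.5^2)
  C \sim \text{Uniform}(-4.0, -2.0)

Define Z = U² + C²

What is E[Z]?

E[Z] = E[U²] + E[C²]
E[U²] = Var(U) + E[U]² = 2.25 + 1 = 3.25
E[C²] = Var(C) + E[C]² = 0.33333333 + 9 = 9.3333333
E[Z] = 3.25 + 9.3333333 = 12.583333

12.583333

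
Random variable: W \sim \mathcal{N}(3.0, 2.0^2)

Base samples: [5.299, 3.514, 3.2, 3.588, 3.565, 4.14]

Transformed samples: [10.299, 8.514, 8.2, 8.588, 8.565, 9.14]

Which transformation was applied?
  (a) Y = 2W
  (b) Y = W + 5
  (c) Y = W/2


Checking option (b) Y = W + 5:
  W = 5.299 -> Y = 10.299 ✓
  W = 3.514 -> Y = 8.514 ✓
  W = 3.2 -> Y = 8.2 ✓
All samples match this transformation.

(b) W + 5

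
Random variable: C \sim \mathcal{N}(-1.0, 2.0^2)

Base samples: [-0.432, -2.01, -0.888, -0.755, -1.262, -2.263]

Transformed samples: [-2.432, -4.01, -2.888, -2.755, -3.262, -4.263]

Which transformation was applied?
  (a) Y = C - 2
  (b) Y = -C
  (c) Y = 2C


Checking option (a) Y = C - 2:
  C = -0.432 -> Y = -2.432 ✓
  C = -2.01 -> Y = -4.01 ✓
  C = -0.888 -> Y = -2.888 ✓
All samples match this transformation.

(a) C - 2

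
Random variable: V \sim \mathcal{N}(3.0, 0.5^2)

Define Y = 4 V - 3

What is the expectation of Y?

For Y = 4V - 3:
E[Y] = 4 * E[V] - 3
E[V] = 3.0 = 3
E[Y] = 4 * 3 - 3 = 9

9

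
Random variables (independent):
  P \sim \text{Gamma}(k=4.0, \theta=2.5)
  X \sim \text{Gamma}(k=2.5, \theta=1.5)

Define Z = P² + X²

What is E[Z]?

E[Z] = E[P²] + E[X²]
E[P²] = Var(P) + E[P]² = 25 + 100 = 125
E[X²] = Var(X) + E[X]² = 5.625 + 14.0625 = 19.6875
E[Z] = 125 + 19.6875 = 144.6875

144.6875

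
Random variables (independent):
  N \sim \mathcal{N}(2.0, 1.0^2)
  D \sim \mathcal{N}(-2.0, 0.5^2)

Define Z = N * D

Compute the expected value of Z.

For independent RVs: E[XY] = E[X]*E[Y]
E[N] = 2
E[D] = -2
E[Z] = 2 * (-2) = -4

-4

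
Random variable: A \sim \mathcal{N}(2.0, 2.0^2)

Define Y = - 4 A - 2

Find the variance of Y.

For Y = aA + b: Var(Y) = a² * Var(A)
Var(A) = 2.0^2 = 4
Var(Y) = (-4)² * 4 = 16 * 4 = 64

64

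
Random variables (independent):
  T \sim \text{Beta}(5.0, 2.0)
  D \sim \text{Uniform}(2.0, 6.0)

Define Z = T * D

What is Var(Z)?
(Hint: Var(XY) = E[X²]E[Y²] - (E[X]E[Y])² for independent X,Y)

Var(XY) = E[X²]E[Y²] - (E[X]E[Y])²
E[T] = 0.71428571, Var(T) = 0.025510204
E[D] = 4, Var(D) = 1.3333333
E[T²] = 0.025510204 + 0.71428571² = 0.53571429
E[D²] = 1.3333333 + 4² = 17.333333
Var(Z) = 0.53571429*17.333333 - (0.71428571*4)²
= 9.2857143 - 8.1632653 = 1.122449

1.122449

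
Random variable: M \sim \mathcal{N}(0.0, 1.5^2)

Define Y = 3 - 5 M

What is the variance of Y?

For Y = aM + b: Var(Y) = a² * Var(M)
Var(M) = 1.5^2 = 2.25
Var(Y) = (-5)² * 2.25 = 25 * 2.25 = 56.25

56.25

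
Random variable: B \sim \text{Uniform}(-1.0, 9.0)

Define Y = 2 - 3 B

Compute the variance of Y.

For Y = aB + b: Var(Y) = a² * Var(B)
Var(B) = (9 + 1)^2/12 = 8.3333333
Var(Y) = (-3)² * 8.3333333 = 9 * 8.3333333 = 75

75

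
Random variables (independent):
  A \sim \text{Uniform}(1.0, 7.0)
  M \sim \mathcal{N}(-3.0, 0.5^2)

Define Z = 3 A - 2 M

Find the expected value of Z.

E[Z] = 3*E[A] - 2*E[M]
E[A] = 4
E[M] = -3
E[Z] = 3*4 - 2*(-3) = 18

18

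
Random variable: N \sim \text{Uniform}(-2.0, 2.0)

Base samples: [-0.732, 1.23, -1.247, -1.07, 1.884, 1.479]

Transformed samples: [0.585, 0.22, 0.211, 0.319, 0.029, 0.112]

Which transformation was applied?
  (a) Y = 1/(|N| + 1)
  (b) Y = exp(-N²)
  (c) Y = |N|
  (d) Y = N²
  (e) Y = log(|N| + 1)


Checking option (b) Y = exp(-N²):
  N = -0.732 -> Y = 0.585 ✓
  N = 1.23 -> Y = 0.22 ✓
  N = -1.247 -> Y = 0.211 ✓
All samples match this transformation.

(b) exp(-N²)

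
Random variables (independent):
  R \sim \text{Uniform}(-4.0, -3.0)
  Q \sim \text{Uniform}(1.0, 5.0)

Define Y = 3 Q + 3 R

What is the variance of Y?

For independent RVs: Var(aX + bY) = a²Var(X) + b²Var(Y)
Var(R) = 0.083333333
Var(Q) = 1.3333333
Var(Y) = 3²*0.083333333 + 3²*1.3333333
= 9*0.083333333 + 9*1.3333333 = 12.75

12.75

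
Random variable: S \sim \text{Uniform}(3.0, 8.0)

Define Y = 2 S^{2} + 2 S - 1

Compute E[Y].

E[Y] = 2*E[S²] + 2*E[S] - 1
E[S] = 5.5
E[S²] = Var(S) + (E[S])² = 2.0833333 + 30.25 = 32.333333
E[Y] = 2*32.333333 + 2*5.5 - 1 = 74.666667

74.666667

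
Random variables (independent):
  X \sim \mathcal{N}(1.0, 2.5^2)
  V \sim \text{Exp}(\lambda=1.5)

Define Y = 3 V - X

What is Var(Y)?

For independent RVs: Var(aX + bY) = a²Var(X) + b²Var(Y)
Var(X) = 6.25
Var(V) = 0.44444444
Var(Y) = (-1)²*6.25 + 3²*0.44444444
= 1*6.25 + 9*0.44444444 = 10.25

10.25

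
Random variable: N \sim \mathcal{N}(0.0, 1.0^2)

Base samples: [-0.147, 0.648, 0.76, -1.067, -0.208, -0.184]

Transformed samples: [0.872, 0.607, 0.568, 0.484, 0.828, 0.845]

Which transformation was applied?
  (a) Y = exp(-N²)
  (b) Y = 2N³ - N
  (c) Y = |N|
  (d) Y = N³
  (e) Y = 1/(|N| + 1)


Checking option (e) Y = 1/(|N| + 1):
  N = -0.147 -> Y = 0.872 ✓
  N = 0.648 -> Y = 0.607 ✓
  N = 0.76 -> Y = 0.568 ✓
All samples match this transformation.

(e) 1/(|N| + 1)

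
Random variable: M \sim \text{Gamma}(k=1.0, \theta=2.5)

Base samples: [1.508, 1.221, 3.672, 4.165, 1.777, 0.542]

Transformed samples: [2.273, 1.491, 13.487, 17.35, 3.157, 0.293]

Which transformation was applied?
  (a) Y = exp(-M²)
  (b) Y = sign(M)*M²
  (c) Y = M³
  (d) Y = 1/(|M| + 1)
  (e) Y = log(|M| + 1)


Checking option (b) Y = sign(M)*M²:
  M = 1.508 -> Y = 2.273 ✓
  M = 1.221 -> Y = 1.491 ✓
  M = 3.672 -> Y = 13.487 ✓
All samples match this transformation.

(b) sign(M)*M²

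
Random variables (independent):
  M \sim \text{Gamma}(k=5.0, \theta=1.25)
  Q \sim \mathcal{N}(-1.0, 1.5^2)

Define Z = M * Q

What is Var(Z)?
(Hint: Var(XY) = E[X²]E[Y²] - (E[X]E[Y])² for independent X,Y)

Var(XY) = E[X²]E[Y²] - (E[X]E[Y])²
E[M] = 6.25, Var(M) = 7.8125
E[Q] = -1, Var(Q) = 2.25
E[M²] = 7.8125 + 6.25² = 46.875
E[Q²] = 2.25 + (-1)² = 3.25
Var(Z) = 46.875*3.25 - (6.25*(-1))²
= 152.34375 - 39.0625 = 113.28125

113.28125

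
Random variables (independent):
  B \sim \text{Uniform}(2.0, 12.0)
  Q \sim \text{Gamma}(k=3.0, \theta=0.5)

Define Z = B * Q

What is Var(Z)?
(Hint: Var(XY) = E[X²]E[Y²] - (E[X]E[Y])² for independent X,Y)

Var(XY) = E[X²]E[Y²] - (E[X]E[Y])²
E[B] = 7, Var(B) = 8.3333333
E[Q] = 1.5, Var(Q) = 0.75
E[B²] = 8.3333333 + 7² = 57.333333
E[Q²] = 0.75 + 1.5² = 3
Var(Z) = 57.333333*3 - (7*1.5)²
= 172 - 110.25 = 61.75

61.75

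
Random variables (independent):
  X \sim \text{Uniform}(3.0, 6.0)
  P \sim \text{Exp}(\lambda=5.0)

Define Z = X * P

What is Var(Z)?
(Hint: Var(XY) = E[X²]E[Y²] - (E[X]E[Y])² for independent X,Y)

Var(XY) = E[X²]E[Y²] - (E[X]E[Y])²
E[X] = 4.5, Var(X) = 0.75
E[P] = 0.2, Var(P) = 0.04
E[X²] = 0.75 + 4.5² = 21
E[P²] = 0.04 + 0.2² = 0.08
Var(Z) = 21*0.08 - (4.5*0.2)²
= 1.68 - 0.81 = 0.87

0.87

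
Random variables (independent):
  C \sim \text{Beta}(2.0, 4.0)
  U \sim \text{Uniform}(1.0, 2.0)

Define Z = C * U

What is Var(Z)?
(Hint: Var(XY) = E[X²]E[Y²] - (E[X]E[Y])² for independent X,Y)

Var(XY) = E[X²]E[Y²] - (E[X]E[Y])²
E[C] = 0.33333333, Var(C) = 0.031746032
E[U] = 1.5, Var(U) = 0.083333333
E[C²] = 0.031746032 + 0.33333333² = 0.14285714
E[U²] = 0.083333333 + 1.5² = 2.3333333
Var(Z) = 0.14285714*2.3333333 - (0.33333333*1.5)²
= 0.33333333 - 0.25 = 0.083333333

0.083333333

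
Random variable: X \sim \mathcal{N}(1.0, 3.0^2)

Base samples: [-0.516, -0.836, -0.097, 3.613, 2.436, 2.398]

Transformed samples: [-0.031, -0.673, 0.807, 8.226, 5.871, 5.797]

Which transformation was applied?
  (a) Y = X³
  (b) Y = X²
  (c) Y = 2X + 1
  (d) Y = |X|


Checking option (c) Y = 2X + 1:
  X = -0.516 -> Y = -0.031 ✓
  X = -0.836 -> Y = -0.673 ✓
  X = -0.097 -> Y = 0.807 ✓
All samples match this transformation.

(c) 2X + 1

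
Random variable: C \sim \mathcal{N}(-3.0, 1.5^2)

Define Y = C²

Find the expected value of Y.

Using E[X²] = Var(X) + (E[X])²:
E[C] = -3
Var(C) = 1.5^2 = 2.25
E[C²] = 2.25 + (-3)² = 2.25 + 9 = 11.25

11.25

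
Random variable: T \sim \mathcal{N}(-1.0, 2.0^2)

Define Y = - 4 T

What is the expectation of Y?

For Y = -4T:
E[Y] = -4 * E[T]
E[T] = -1.0 = -1
E[Y] = -4 * (-1) = 4

4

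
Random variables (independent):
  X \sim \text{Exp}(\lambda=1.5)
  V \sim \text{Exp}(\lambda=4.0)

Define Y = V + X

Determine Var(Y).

For independent RVs: Var(aX + bY) = a²Var(X) + b²Var(Y)
Var(X) = 0.44444444
Var(V) = 0.0625
Var(Y) = 1²*0.44444444 + 1²*0.0625
= 1*0.44444444 + 1*0.0625 = 0.50694444

0.50694444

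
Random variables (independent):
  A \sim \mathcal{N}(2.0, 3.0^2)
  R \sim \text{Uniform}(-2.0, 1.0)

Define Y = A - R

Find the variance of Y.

For independent RVs: Var(aX + bY) = a²Var(X) + b²Var(Y)
Var(A) = 9
Var(R) = 0.75
Var(Y) = 1²*9 + (-1)²*0.75
= 1*9 + 1*0.75 = 9.75

9.75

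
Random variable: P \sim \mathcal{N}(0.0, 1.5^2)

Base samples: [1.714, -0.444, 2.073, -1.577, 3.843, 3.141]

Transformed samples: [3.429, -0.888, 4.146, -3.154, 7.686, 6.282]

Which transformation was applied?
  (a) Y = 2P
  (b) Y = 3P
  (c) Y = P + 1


Checking option (a) Y = 2P:
  P = 1.714 -> Y = 3.429 ✓
  P = -0.444 -> Y = -0.888 ✓
  P = 2.073 -> Y = 4.146 ✓
All samples match this transformation.

(a) 2P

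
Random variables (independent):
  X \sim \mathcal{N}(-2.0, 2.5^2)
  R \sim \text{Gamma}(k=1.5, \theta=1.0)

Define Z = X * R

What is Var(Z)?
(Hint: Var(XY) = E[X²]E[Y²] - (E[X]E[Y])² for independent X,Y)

Var(XY) = E[X²]E[Y²] - (E[X]E[Y])²
E[X] = -2, Var(X) = 6.25
E[R] = 1.5, Var(R) = 1.5
E[X²] = 6.25 + (-2)² = 10.25
E[R²] = 1.5 + 1.5² = 3.75
Var(Z) = 10.25*3.75 - (-2*1.5)²
= 38.4375 - 9 = 29.4375

29.4375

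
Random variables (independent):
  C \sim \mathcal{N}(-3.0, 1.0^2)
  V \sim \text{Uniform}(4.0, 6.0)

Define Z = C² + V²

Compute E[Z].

E[Z] = E[C²] + E[V²]
E[C²] = Var(C) + E[C]² = 1 + 9 = 10
E[V²] = Var(V) + E[V]² = 0.33333333 + 25 = 25.333333
E[Z] = 10 + 25.333333 = 35.333333

35.333333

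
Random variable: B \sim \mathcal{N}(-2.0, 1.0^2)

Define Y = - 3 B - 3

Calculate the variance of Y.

For Y = aB + b: Var(Y) = a² * Var(B)
Var(B) = 1.0^2 = 1
Var(Y) = (-3)² * 1 = 9 * 1 = 9

9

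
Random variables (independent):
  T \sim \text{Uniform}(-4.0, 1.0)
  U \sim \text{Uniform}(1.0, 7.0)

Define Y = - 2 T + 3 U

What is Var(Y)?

For independent RVs: Var(aX + bY) = a²Var(X) + b²Var(Y)
Var(T) = 2.0833333
Var(U) = 3
Var(Y) = (-2)²*2.0833333 + 3²*3
= 4*2.0833333 + 9*3 = 35.333333

35.333333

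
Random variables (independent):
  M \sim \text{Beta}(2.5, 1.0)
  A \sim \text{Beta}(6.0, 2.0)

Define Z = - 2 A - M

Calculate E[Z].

E[Z] = -1*E[M] - 2*E[A]
E[M] = 0.71428571
E[A] = 0.75
E[Z] = -1*0.71428571 - 2*0.75 = -2.2142857

-2.2142857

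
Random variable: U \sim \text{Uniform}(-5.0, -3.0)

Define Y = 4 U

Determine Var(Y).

For Y = aU + b: Var(Y) = a² * Var(U)
Var(U) = (-3 + 5)^2/12 = 0.33333333
Var(Y) = 4² * 0.33333333 = 16 * 0.33333333 = 5.3333333

5.3333333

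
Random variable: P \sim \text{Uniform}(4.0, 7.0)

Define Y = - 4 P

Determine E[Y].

For Y = -4P:
E[Y] = -4 * E[P]
E[P] = (4 + 7)/2 = 5.5
E[Y] = -4 * 5.5 = -22

-22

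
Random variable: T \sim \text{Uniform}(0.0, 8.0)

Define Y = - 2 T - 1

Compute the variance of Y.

For Y = aT + b: Var(Y) = a² * Var(T)
Var(T) = (8 - 0)^2/12 = 5.3333333
Var(Y) = (-2)² * 5.3333333 = 4 * 5.3333333 = 21.333333

21.333333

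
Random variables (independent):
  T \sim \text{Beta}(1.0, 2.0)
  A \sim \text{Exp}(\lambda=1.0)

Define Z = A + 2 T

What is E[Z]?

E[Z] = 2*E[T] + 1*E[A]
E[T] = 0.33333333
E[A] = 1
E[Z] = 2*0.33333333 + 1*1 = 1.6666667

1.6666667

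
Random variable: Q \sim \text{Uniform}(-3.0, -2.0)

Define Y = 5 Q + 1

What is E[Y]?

For Y = 5Q + 1:
E[Y] = 5 * E[Q] + 1
E[Q] = (-3 - 2)/2 = -2.5
E[Y] = 5 * (-2.5) + 1 = -11.5

-11.5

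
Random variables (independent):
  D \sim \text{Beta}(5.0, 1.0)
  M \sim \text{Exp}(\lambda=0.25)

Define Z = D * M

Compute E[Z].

For independent RVs: E[XY] = E[X]*E[Y]
E[D] = 0.83333333
E[M] = 4
E[Z] = 0.83333333 * 4 = 3.3333333

3.3333333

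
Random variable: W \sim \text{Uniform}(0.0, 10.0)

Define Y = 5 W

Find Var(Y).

For Y = aW + b: Var(Y) = a² * Var(W)
Var(W) = (10 - 0)^2/12 = 8.3333333
Var(Y) = 5² * 8.3333333 = 25 * 8.3333333 = 208.33333

208.33333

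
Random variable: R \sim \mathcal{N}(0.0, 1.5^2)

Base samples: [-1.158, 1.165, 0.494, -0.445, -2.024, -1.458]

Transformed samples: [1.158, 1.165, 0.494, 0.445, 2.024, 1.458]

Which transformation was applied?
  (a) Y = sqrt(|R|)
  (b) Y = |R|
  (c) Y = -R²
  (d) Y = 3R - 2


Checking option (b) Y = |R|:
  R = -1.158 -> Y = 1.158 ✓
  R = 1.165 -> Y = 1.165 ✓
  R = 0.494 -> Y = 0.494 ✓
All samples match this transformation.

(b) |R|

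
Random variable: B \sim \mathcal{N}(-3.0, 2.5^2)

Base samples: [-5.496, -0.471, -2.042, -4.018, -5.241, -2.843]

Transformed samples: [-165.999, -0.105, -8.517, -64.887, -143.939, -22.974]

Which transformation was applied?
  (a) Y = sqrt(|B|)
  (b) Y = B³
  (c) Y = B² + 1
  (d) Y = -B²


Checking option (b) Y = B³:
  B = -5.496 -> Y = -165.999 ✓
  B = -0.471 -> Y = -0.105 ✓
  B = -2.042 -> Y = -8.517 ✓
All samples match this transformation.

(b) B³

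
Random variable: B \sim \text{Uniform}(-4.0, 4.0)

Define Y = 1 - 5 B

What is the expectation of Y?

For Y = -5B + 1:
E[Y] = -5 * E[B] + 1
E[B] = (-4 + 4)/2 = 0
E[Y] = -5 * 0 + 1 = 1

1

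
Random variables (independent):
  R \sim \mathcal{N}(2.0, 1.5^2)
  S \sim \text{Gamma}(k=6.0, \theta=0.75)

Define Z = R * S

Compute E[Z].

For independent RVs: E[XY] = E[X]*E[Y]
E[R] = 2
E[S] = 4.5
E[Z] = 2 * 4.5 = 9

9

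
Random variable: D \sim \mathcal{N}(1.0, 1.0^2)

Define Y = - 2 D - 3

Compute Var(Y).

For Y = aD + b: Var(Y) = a² * Var(D)
Var(D) = 1.0^2 = 1
Var(Y) = (-2)² * 1 = 4 * 1 = 4

4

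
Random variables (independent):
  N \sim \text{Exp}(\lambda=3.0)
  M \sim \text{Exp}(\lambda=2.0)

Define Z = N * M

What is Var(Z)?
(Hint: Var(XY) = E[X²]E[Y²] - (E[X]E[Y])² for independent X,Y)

Var(XY) = E[X²]E[Y²] - (E[X]E[Y])²
E[N] = 0.33333333, Var(N) = 0.11111111
E[M] = 0.5, Var(M) = 0.25
E[N²] = 0.11111111 + 0.33333333² = 0.22222222
E[M²] = 0.25 + 0.5² = 0.5
Var(Z) = 0.22222222*0.5 - (0.33333333*0.5)²
= 0.11111111 - 0.027777778 = 0.083333333

0.083333333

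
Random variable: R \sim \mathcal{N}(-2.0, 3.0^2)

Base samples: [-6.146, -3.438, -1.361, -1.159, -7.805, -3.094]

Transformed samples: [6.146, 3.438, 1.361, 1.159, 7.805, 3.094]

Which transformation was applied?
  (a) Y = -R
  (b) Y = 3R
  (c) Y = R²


Checking option (a) Y = -R:
  R = -6.146 -> Y = 6.146 ✓
  R = -3.438 -> Y = 3.438 ✓
  R = -1.361 -> Y = 1.361 ✓
All samples match this transformation.

(a) -R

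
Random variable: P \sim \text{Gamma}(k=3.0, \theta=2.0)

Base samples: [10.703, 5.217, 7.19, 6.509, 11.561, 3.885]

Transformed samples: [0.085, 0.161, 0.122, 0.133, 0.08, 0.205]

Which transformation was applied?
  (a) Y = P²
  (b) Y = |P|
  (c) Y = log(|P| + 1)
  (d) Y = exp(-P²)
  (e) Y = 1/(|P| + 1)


Checking option (e) Y = 1/(|P| + 1):
  P = 10.703 -> Y = 0.085 ✓
  P = 5.217 -> Y = 0.161 ✓
  P = 7.19 -> Y = 0.122 ✓
All samples match this transformation.

(e) 1/(|P| + 1)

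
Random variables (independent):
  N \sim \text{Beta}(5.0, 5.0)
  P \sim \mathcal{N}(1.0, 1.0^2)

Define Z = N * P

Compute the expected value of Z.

For independent RVs: E[XY] = E[X]*E[Y]
E[N] = 0.5
E[P] = 1
E[Z] = 0.5 * 1 = 0.5

0.5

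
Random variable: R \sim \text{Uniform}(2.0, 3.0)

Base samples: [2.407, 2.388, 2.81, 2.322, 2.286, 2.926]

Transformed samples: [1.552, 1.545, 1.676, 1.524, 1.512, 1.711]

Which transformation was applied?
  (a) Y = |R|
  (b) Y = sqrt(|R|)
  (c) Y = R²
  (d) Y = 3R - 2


Checking option (b) Y = sqrt(|R|):
  R = 2.407 -> Y = 1.552 ✓
  R = 2.388 -> Y = 1.545 ✓
  R = 2.81 -> Y = 1.676 ✓
All samples match this transformation.

(b) sqrt(|R|)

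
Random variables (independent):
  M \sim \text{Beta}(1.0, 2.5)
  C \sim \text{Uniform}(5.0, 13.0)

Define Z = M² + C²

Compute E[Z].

E[Z] = E[M²] + E[C²]
E[M²] = Var(M) + E[M]² = 0.045351474 + 0.081632653 = 0.12698413
E[C²] = Var(C) + E[C]² = 5.3333333 + 81 = 86.333333
E[Z] = 0.12698413 + 86.333333 = 86.460317

86.460317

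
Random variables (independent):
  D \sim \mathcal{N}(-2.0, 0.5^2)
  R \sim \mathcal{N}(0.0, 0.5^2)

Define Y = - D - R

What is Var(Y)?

For independent RVs: Var(aX + bY) = a²Var(X) + b²Var(Y)
Var(D) = 0.25
Var(R) = 0.25
Var(Y) = (-1)²*0.25 + (-1)²*0.25
= 1*0.25 + 1*0.25 = 0.5

0.5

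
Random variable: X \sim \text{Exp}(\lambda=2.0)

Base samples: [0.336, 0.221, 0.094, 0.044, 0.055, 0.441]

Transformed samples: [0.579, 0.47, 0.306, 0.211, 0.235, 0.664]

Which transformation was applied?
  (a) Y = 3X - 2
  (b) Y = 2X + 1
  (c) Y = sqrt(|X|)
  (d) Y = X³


Checking option (c) Y = sqrt(|X|):
  X = 0.336 -> Y = 0.579 ✓
  X = 0.221 -> Y = 0.47 ✓
  X = 0.094 -> Y = 0.306 ✓
All samples match this transformation.

(c) sqrt(|X|)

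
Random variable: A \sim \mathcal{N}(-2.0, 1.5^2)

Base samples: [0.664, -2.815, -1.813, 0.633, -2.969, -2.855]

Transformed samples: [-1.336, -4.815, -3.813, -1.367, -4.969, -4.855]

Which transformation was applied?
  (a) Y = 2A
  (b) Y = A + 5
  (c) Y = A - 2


Checking option (c) Y = A - 2:
  A = 0.664 -> Y = -1.336 ✓
  A = -2.815 -> Y = -4.815 ✓
  A = -1.813 -> Y = -3.813 ✓
All samples match this transformation.

(c) A - 2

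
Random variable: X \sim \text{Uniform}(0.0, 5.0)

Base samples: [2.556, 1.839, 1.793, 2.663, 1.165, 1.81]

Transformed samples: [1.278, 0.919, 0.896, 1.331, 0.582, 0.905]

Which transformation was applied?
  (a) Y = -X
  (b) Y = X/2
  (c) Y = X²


Checking option (b) Y = X/2:
  X = 2.556 -> Y = 1.278 ✓
  X = 1.839 -> Y = 0.919 ✓
  X = 1.793 -> Y = 0.896 ✓
All samples match this transformation.

(b) X/2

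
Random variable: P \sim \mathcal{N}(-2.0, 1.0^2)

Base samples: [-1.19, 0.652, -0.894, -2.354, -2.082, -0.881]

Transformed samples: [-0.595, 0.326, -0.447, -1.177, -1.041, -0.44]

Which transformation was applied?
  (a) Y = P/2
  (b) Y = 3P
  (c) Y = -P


Checking option (a) Y = P/2:
  P = -1.19 -> Y = -0.595 ✓
  P = 0.652 -> Y = 0.326 ✓
  P = -0.894 -> Y = -0.447 ✓
All samples match this transformation.

(a) P/2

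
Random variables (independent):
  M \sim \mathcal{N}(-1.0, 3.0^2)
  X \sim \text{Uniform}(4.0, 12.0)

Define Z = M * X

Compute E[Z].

For independent RVs: E[XY] = E[X]*E[Y]
E[M] = -1
E[X] = 8
E[Z] = -1 * 8 = -8

-8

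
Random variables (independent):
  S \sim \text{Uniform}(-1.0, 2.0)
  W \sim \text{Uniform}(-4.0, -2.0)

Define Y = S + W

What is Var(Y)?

For independent RVs: Var(aX + bY) = a²Var(X) + b²Var(Y)
Var(S) = 0.75
Var(W) = 0.33333333
Var(Y) = 1²*0.75 + 1²*0.33333333
= 1*0.75 + 1*0.33333333 = 1.0833333

1.0833333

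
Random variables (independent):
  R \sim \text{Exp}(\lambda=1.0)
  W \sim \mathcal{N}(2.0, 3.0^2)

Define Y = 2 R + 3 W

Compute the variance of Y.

For independent RVs: Var(aX + bY) = a²Var(X) + b²Var(Y)
Var(R) = 1
Var(W) = 9
Var(Y) = 2²*1 + 3²*9
= 4*1 + 9*9 = 85

85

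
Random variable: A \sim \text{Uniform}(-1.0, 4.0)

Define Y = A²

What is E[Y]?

E[A²] = Var(A) + (E[A])² = 2.0833333 + 2.25 = 4.3333333

4.3333333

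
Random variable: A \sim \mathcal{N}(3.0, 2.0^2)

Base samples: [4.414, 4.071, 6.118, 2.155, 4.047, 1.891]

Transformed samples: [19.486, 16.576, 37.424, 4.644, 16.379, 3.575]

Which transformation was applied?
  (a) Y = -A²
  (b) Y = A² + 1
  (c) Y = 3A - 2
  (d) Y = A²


Checking option (d) Y = A²:
  A = 4.414 -> Y = 19.486 ✓
  A = 4.071 -> Y = 16.576 ✓
  A = 6.118 -> Y = 37.424 ✓
All samples match this transformation.

(d) A²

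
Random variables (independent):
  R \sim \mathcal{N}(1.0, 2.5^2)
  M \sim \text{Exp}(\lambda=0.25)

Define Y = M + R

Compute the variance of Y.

For independent RVs: Var(aX + bY) = a²Var(X) + b²Var(Y)
Var(R) = 6.25
Var(M) = 16
Var(Y) = 1²*6.25 + 1²*16
= 1*6.25 + 1*16 = 22.25

22.25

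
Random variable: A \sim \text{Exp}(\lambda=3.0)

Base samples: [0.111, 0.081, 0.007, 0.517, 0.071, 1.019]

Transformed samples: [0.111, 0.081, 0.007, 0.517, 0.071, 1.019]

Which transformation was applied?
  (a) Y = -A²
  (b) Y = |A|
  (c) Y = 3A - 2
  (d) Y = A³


Checking option (b) Y = |A|:
  A = 0.111 -> Y = 0.111 ✓
  A = 0.081 -> Y = 0.081 ✓
  A = 0.007 -> Y = 0.007 ✓
All samples match this transformation.

(b) |A|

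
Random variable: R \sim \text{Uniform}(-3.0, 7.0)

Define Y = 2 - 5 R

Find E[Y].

For Y = -5R + 2:
E[Y] = -5 * E[R] + 2
E[R] = (-3 + 7)/2 = 2
E[Y] = -5 * 2 + 2 = -8

-8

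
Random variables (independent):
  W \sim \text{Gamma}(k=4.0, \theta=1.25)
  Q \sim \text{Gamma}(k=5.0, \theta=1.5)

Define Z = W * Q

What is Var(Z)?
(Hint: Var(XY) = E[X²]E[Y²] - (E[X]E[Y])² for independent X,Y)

Var(XY) = E[X²]E[Y²] - (E[X]E[Y])²
E[W] = 5, Var(W) = 6.25
E[Q] = 7.5, Var(Q) = 11.25
E[W²] = 6.25 + 5² = 31.25
E[Q²] = 11.25 + 7.5² = 67.5
Var(Z) = 31.25*67.5 - (5*7.5)²
= 2109.375 - 1406.25 = 703.125

703.125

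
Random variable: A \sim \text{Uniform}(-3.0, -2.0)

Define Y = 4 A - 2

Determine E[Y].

For Y = 4A - 2:
E[Y] = 4 * E[A] - 2
E[A] = (-3 - 2)/2 = -2.5
E[Y] = 4 * (-2.5) - 2 = -12

-12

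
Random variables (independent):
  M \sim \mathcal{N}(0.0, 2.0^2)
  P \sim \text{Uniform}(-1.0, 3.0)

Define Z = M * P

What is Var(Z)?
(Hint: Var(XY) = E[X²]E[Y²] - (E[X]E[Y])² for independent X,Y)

Var(XY) = E[X²]E[Y²] - (E[X]E[Y])²
E[M] = 0, Var(M) = 4
E[P] = 1, Var(P) = 1.3333333
E[M²] = 4 + 0² = 4
E[P²] = 1.3333333 + 1² = 2.3333333
Var(Z) = 4*2.3333333 - (0*1)²
= 9.3333333 - 0 = 9.3333333

9.3333333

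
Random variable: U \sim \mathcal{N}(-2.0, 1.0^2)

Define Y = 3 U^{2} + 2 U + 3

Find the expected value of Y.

E[Y] = 3*E[U²] + 2*E[U] + 3
E[U] = -2
E[U²] = Var(U) + (E[U])² = 1 + 4 = 5
E[Y] = 3*5 + 2*(-2) + 3 = 14

14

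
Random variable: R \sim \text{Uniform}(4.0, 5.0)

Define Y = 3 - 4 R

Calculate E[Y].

For Y = -4R + 3:
E[Y] = -4 * E[R] + 3
E[R] = (4 + 5)/2 = 4.5
E[Y] = -4 * 4.5 + 3 = -15

-15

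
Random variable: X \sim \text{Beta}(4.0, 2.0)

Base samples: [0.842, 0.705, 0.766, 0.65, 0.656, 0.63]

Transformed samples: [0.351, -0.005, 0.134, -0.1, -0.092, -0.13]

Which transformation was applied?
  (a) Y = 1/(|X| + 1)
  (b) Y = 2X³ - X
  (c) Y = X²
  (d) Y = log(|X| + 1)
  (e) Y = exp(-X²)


Checking option (b) Y = 2X³ - X:
  X = 0.842 -> Y = 0.351 ✓
  X = 0.705 -> Y = -0.005 ✓
  X = 0.766 -> Y = 0.134 ✓
All samples match this transformation.

(b) 2X³ - X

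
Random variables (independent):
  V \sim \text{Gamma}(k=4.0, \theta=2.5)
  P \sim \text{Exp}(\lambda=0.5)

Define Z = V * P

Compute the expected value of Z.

For independent RVs: E[XY] = E[X]*E[Y]
E[V] = 10
E[P] = 2
E[Z] = 10 * 2 = 20

20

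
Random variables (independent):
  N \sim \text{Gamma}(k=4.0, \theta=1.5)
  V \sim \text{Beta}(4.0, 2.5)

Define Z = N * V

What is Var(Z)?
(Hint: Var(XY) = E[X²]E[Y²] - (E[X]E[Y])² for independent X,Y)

Var(XY) = E[X²]E[Y²] - (E[X]E[Y])²
E[N] = 6, Var(N) = 9
E[V] = 0.61538462, Var(V) = 0.031558185
E[N²] = 9 + 6² = 45
E[V²] = 0.031558185 + 0.61538462² = 0.41025641
Var(Z) = 45*0.41025641 - (6*0.61538462)²
= 18.461538 - 13.633136 = 4.8284024

4.8284024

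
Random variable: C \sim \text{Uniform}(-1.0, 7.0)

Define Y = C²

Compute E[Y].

E[C²] = Var(C) + (E[C])² = 5.3333333 + 9 = 14.333333

14.333333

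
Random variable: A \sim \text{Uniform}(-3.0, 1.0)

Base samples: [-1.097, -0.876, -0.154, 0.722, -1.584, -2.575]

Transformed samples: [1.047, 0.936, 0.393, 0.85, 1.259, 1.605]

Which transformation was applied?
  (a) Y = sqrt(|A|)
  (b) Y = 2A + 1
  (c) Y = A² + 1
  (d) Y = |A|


Checking option (a) Y = sqrt(|A|):
  A = -1.097 -> Y = 1.047 ✓
  A = -0.876 -> Y = 0.936 ✓
  A = -0.154 -> Y = 0.393 ✓
All samples match this transformation.

(a) sqrt(|A|)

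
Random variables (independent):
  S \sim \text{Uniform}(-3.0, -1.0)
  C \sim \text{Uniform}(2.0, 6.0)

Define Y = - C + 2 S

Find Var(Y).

For independent RVs: Var(aX + bY) = a²Var(X) + b²Var(Y)
Var(S) = 0.33333333
Var(C) = 1.3333333
Var(Y) = 2²*0.33333333 + (-1)²*1.3333333
= 4*0.33333333 + 1*1.3333333 = 2.6666667

2.6666667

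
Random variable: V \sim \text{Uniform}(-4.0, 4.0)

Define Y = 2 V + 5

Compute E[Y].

For Y = 2V + 5:
E[Y] = 2 * E[V] + 5
E[V] = (-4 + 4)/2 = 0
E[Y] = 2 * 0 + 5 = 5

5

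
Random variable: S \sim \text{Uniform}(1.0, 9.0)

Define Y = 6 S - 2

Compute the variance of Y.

For Y = aS + b: Var(Y) = a² * Var(S)
Var(S) = (9 - 1)^2/12 = 5.3333333
Var(Y) = 6² * 5.3333333 = 36 * 5.3333333 = 192

192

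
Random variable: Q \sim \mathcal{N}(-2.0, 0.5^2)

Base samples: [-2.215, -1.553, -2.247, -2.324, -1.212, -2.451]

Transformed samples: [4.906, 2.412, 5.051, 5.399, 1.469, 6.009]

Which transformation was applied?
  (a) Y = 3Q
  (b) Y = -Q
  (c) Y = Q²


Checking option (c) Y = Q²:
  Q = -2.215 -> Y = 4.906 ✓
  Q = -1.553 -> Y = 2.412 ✓
  Q = -2.247 -> Y = 5.051 ✓
All samples match this transformation.

(c) Q²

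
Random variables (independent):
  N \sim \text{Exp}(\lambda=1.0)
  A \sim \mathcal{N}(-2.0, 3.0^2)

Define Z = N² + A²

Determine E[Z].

E[Z] = E[N²] + E[A²]
E[N²] = Var(N) + E[N]² = 1 + 1 = 2
E[A²] = Var(A) + E[A]² = 9 + 4 = 13
E[Z] = 2 + 13 = 15

15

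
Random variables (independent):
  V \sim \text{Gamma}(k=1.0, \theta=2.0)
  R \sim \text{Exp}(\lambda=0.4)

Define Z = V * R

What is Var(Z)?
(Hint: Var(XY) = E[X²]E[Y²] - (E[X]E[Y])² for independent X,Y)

Var(XY) = E[X²]E[Y²] - (E[X]E[Y])²
E[V] = 2, Var(V) = 4
E[R] = 2.5, Var(R) = 6.25
E[V²] = 4 + 2² = 8
E[R²] = 6.25 + 2.5² = 12.5
Var(Z) = 8*12.5 - (2*2.5)²
= 100 - 25 = 75

75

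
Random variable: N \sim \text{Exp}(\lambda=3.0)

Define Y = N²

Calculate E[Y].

Using E[X²] = Var(X) + (E[X])²:
E[N] = 0.33333333
Var(N) = 1/3.0^2 = 0.11111111
E[N²] = 0.11111111 + 0.33333333² = 0.11111111 + 0.11111111 = 0.22222222

0.22222222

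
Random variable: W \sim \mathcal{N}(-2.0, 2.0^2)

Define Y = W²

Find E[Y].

Using E[X²] = Var(X) + (E[X])²:
E[W] = -2
Var(W) = 2.0^2 = 4
E[W²] = 4 + (-2)² = 4 + 4 = 8

8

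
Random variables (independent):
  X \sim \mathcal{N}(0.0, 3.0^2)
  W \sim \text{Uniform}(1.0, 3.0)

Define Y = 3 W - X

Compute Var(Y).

For independent RVs: Var(aX + bY) = a²Var(X) + b²Var(Y)
Var(X) = 9
Var(W) = 0.33333333
Var(Y) = (-1)²*9 + 3²*0.33333333
= 1*9 + 9*0.33333333 = 12

12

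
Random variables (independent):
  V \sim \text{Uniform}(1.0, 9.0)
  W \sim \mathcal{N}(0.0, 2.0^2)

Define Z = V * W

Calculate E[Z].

For independent RVs: E[XY] = E[X]*E[Y]
E[V] = 5
E[W] = 0
E[Z] = 5 * 0 = 0

0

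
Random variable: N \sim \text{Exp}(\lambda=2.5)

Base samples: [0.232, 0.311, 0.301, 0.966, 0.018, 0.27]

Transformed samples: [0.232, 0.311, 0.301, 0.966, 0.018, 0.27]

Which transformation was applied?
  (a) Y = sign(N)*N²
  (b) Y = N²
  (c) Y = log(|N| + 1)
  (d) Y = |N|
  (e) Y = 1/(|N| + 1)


Checking option (d) Y = |N|:
  N = 0.232 -> Y = 0.232 ✓
  N = 0.311 -> Y = 0.311 ✓
  N = 0.301 -> Y = 0.301 ✓
All samples match this transformation.

(d) |N|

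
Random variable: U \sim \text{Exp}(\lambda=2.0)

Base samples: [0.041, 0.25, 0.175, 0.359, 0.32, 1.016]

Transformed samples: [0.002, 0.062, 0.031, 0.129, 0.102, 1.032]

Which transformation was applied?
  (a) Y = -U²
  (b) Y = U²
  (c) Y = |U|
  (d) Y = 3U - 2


Checking option (b) Y = U²:
  U = 0.041 -> Y = 0.002 ✓
  U = 0.25 -> Y = 0.062 ✓
  U = 0.175 -> Y = 0.031 ✓
All samples match this transformation.

(b) U²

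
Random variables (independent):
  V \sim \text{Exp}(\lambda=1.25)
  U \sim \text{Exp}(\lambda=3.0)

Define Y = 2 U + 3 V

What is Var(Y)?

For independent RVs: Var(aX + bY) = a²Var(X) + b²Var(Y)
Var(V) = 0.64
Var(U) = 0.11111111
Var(Y) = 3²*0.64 + 2²*0.11111111
= 9*0.64 + 4*0.11111111 = 6.2044444

6.2044444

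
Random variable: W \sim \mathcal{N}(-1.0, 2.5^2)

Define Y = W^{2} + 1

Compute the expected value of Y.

E[Y] = 1*E[W²] + 1
E[W] = -1
E[W²] = Var(W) + (E[W])² = 6.25 + 1 = 7.25
E[Y] = 1*7.25 + 1 = 8.25

8.25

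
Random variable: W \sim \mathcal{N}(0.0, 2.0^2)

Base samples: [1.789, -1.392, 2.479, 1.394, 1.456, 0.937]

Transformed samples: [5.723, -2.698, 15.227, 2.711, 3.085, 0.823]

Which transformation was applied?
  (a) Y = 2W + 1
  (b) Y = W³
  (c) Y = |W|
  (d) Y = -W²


Checking option (b) Y = W³:
  W = 1.789 -> Y = 5.723 ✓
  W = -1.392 -> Y = -2.698 ✓
  W = 2.479 -> Y = 15.227 ✓
All samples match this transformation.

(b) W³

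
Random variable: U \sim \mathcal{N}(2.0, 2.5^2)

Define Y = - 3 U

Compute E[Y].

For Y = -3U:
E[Y] = -3 * E[U]
E[U] = 2.0 = 2
E[Y] = -3 * 2 = -6

-6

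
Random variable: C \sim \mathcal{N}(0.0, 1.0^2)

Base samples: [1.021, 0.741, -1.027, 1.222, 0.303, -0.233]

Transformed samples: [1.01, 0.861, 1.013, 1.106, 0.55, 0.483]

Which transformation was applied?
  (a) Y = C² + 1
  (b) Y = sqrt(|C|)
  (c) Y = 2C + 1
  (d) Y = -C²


Checking option (b) Y = sqrt(|C|):
  C = 1.021 -> Y = 1.01 ✓
  C = 0.741 -> Y = 0.861 ✓
  C = -1.027 -> Y = 1.013 ✓
All samples match this transformation.

(b) sqrt(|C|)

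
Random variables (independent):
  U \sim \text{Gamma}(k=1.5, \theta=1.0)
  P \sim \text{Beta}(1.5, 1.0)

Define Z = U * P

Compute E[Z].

For independent RVs: E[XY] = E[X]*E[Y]
E[U] = 1.5
E[P] = 0.6
E[Z] = 1.5 * 0.6 = 0.9

0.9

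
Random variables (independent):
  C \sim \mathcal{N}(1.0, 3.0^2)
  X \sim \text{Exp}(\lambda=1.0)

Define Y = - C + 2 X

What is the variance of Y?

For independent RVs: Var(aX + bY) = a²Var(X) + b²Var(Y)
Var(C) = 9
Var(X) = 1
Var(Y) = (-1)²*9 + 2²*1
= 1*9 + 4*1 = 13

13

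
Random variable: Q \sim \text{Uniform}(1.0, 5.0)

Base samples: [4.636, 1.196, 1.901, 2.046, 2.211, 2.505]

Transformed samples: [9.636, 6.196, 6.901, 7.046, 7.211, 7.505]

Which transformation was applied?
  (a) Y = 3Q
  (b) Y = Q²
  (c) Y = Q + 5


Checking option (c) Y = Q + 5:
  Q = 4.636 -> Y = 9.636 ✓
  Q = 1.196 -> Y = 6.196 ✓
  Q = 1.901 -> Y = 6.901 ✓
All samples match this transformation.

(c) Q + 5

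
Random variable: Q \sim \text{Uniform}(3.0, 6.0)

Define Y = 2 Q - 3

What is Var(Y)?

For Y = aQ + b: Var(Y) = a² * Var(Q)
Var(Q) = (6 - 3)^2/12 = 0.75
Var(Y) = 2² * 0.75 = 4 * 0.75 = 3

3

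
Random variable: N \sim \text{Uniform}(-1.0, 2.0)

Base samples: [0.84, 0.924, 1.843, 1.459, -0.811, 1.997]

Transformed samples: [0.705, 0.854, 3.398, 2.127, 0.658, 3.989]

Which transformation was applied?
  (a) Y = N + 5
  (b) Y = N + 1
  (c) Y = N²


Checking option (c) Y = N²:
  N = 0.84 -> Y = 0.705 ✓
  N = 0.924 -> Y = 0.854 ✓
  N = 1.843 -> Y = 3.398 ✓
All samples match this transformation.

(c) N²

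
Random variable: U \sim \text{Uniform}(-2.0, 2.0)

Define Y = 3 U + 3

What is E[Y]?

For Y = 3U + 3:
E[Y] = 3 * E[U] + 3
E[U] = (-2 + 2)/2 = 0
E[Y] = 3 * 0 + 3 = 3

3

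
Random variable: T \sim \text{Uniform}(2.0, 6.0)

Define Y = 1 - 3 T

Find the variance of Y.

For Y = aT + b: Var(Y) = a² * Var(T)
Var(T) = (6 - 2)^2/12 = 1.3333333
Var(Y) = (-3)² * 1.3333333 = 9 * 1.3333333 = 12

12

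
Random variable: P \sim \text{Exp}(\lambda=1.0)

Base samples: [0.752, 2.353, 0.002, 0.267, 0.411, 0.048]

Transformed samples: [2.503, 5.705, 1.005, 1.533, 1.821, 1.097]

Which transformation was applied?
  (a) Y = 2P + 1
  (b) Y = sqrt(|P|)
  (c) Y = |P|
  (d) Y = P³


Checking option (a) Y = 2P + 1:
  P = 0.752 -> Y = 2.503 ✓
  P = 2.353 -> Y = 5.705 ✓
  P = 0.002 -> Y = 1.005 ✓
All samples match this transformation.

(a) 2P + 1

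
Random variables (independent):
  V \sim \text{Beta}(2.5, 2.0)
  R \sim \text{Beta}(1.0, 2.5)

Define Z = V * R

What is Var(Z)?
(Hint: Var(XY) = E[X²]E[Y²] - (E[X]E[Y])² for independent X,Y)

Var(XY) = E[X²]E[Y²] - (E[X]E[Y])²
E[V] = 0.55555556, Var(V) = 0.044893378
E[R] = 0.28571429, Var(R) = 0.045351474
E[V²] = 0.044893378 + 0.55555556² = 0.35353535
E[R²] = 0.045351474 + 0.28571429² = 0.12698413
Var(Z) = 0.35353535*0.12698413 - (0.55555556*0.28571429)²
= 0.044893378 - 0.025195263 = 0.019698115

0.019698115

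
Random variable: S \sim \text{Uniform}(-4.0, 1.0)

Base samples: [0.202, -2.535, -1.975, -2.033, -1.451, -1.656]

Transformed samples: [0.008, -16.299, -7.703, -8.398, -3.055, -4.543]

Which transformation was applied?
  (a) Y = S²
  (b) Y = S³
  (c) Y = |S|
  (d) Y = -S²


Checking option (b) Y = S³:
  S = 0.202 -> Y = 0.008 ✓
  S = -2.535 -> Y = -16.299 ✓
  S = -1.975 -> Y = -7.703 ✓
All samples match this transformation.

(b) S³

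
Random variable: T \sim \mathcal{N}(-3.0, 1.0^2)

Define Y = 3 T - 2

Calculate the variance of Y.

For Y = aT + b: Var(Y) = a² * Var(T)
Var(T) = 1.0^2 = 1
Var(Y) = 3² * 1 = 9 * 1 = 9

9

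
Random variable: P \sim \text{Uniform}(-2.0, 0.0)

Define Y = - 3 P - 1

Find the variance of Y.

For Y = aP + b: Var(Y) = a² * Var(P)
Var(P) = (0 + 2)^2/12 = 0.33333333
Var(Y) = (-3)² * 0.33333333 = 9 * 0.33333333 = 3

3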